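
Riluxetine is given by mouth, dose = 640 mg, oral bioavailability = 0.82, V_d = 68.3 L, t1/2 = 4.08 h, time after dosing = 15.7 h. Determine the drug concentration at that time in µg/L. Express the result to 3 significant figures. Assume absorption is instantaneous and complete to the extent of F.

534 µg/L

Amount reaching circulation = F × Dose = 0.82 × 640.0 = 524.8 mg
C₀ = F·Dose / Vd = 524.8 / 68.3 = 7.684 mg/L
k = ln2 / t½ = 0.693147 / 4.08 = 0.1699 h⁻¹
C = C₀ · e^(−k·t) = 7.684 × e^(−0.1699 × 15.7)
  = 7.684 × 0.06943 = 0.5335 mg/L
Convert: 0.5335 mg/L × 1000 = 533.5 µg/L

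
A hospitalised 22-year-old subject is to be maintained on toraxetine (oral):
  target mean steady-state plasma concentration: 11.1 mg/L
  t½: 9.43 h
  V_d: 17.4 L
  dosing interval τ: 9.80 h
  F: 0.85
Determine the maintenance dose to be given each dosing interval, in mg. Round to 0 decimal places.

k = ln2 / t½ = 0.693147 / 9.43 = 0.07350 h⁻¹
CL = k × Vd = 0.07350 × 17.4 = 1.279 L/h
At steady state, F × (Dose/τ) = Css × CL.
Dose = Css × CL × τ / F = 11.1 × 1.279 × 9.80 / 0.85 = 163.7 mg

164 mg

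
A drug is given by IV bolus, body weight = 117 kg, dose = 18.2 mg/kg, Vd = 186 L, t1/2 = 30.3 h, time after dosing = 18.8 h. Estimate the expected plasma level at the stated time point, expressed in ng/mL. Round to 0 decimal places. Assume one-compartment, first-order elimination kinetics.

7447 ng/mL

Total dose = 18.2 × 117 = 2129 mg
C₀ = Dose / Vd = 2129 / 186 = 11.45 mg/L
k = ln2 / t½ = 0.693147 / 30.3 = 0.02288 h⁻¹
C = C₀ · e^(−k·t) = 11.45 × e^(−0.02288 × 18.8)
  = 11.45 × 0.6504 = 7.447 mg/L
Convert: 7.447 mg/L × 1000 = 7447 ng/mL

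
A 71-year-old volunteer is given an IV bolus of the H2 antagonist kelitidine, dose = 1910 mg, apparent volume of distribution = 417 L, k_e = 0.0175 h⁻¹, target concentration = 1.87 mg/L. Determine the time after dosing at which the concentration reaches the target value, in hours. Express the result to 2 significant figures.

C₀ = Dose / Vd = 1910 / 417 = 4.580 mg/L
t = ln(C₀ / C) / k = ln(4.580 / 1.87) / 0.01750
  = ln(2.449) / 0.01750 = 0.8957 / 0.01750 = 51.18 h

51 h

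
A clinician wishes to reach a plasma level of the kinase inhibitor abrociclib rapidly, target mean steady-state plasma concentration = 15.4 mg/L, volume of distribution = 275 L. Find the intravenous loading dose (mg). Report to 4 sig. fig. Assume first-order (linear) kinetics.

LD = Css × Vd = 15.4 × 275 = 4235 mg

4235 mg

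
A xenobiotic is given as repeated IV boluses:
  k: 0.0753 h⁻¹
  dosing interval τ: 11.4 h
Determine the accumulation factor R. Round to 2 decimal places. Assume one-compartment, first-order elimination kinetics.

e^(−kτ) = e^(−0.07530 × 11.4) = 0.4238
Accumulation ratio R = 1 / (1 − e^(−kτ)) = 1 / (1 − 0.4238) = 1.736

1.74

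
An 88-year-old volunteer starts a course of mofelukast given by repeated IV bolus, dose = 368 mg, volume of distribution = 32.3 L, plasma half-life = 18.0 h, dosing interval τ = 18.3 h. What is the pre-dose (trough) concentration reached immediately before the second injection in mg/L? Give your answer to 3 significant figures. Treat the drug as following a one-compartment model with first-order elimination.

C₀ per dose = Dose / Vd = 368 / 32.3 = 11.39 mg/L
k = ln2 / t½ = 0.693147 / 18.0 = 0.03851 h⁻¹
Fraction remaining after one interval: r = e^(−kτ) = e^(−0.03851 × 18.3) = 0.4942
Before dose 2, 1 dose has been given (aged 1τ).
C_trough = C₀ × r = 11.39 × 0.4942 = 5.629 mg/L

5.63 mg/L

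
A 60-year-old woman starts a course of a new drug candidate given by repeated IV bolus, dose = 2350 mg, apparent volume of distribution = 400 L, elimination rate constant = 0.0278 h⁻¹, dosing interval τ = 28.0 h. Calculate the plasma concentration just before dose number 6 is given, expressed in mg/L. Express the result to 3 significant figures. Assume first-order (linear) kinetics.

4.89 mg/L

C₀ per dose = Dose / Vd = 2350 / 400 = 5.875 mg/L
Fraction remaining after one interval: r = e^(−kτ) = e^(−0.02780 × 28.0) = 0.4591
Before dose 6, 5 doses have been given (aged 1τ, 2τ, 3τ, 4τ, 5τ).
C_trough = C₀ × (r + r² + … + r^5) = C₀ × r(1−r^5)/(1−r)
        = 5.875 × 0.4591 × (1 − 0.02040) / (1 − 0.4591) = 4.885 mg/L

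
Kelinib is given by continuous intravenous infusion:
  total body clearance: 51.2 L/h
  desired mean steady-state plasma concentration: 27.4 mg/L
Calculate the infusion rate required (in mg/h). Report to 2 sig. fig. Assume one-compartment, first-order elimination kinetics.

At steady state, infusion rate R₀ = Css × CL = 27.4 × 51.20 = 1403 mg/h

1400 mg/h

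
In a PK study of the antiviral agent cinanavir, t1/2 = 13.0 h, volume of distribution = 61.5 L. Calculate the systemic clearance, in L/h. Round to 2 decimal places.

k = ln2 / t½ = 0.693147 / 13.0 = 0.05332 h⁻¹
CL = k × Vd = 0.05332 × 61.5 = 3.279 L/h

3.28 L/h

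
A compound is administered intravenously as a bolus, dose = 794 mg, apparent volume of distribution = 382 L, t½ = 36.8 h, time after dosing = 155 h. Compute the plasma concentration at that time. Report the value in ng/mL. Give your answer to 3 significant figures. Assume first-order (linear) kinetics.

C₀ = Dose / Vd = 794.0 / 382 = 2.079 mg/L
k = ln2 / t½ = 0.693147 / 36.8 = 0.01884 h⁻¹
C = C₀ · e^(−k·t) = 2.079 × e^(−0.01884 × 155)
  = 2.079 × 0.05392 = 0.1121 mg/L
Convert: 0.1121 mg/L × 1000 = 112.1 ng/mL

112 ng/mL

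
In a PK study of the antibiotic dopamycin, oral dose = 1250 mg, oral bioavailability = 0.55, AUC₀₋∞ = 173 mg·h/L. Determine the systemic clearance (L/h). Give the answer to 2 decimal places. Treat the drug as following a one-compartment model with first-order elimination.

CL = F·Dose / AUC = 0.55 × 1250 / 173 = 3.974 L/h

3.97 L/h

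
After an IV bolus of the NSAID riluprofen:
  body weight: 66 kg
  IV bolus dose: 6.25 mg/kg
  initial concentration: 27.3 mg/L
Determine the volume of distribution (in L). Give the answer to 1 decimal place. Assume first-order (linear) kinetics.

Dose = 6.25 × 66 = 412.5 mg
Vd = Dose / C₀ = 412.5 / 27.3 = 15.11 L

15.1 L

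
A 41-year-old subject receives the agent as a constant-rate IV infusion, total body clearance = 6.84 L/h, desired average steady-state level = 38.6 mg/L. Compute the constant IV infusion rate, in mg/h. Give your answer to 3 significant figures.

At steady state, infusion rate R₀ = Css × CL = 38.6 × 6.840 = 264.0 mg/h

264 mg/h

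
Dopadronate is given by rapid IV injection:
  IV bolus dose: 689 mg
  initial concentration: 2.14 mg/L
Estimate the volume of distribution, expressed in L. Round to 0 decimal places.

322 L

Vd = Dose / C₀ = 689.0 / 2.14 = 322.0 L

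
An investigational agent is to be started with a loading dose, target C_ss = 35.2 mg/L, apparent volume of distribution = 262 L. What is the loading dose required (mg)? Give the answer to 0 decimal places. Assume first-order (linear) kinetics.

LD = Css × Vd = 35.2 × 262 = 9222 mg

9222 mg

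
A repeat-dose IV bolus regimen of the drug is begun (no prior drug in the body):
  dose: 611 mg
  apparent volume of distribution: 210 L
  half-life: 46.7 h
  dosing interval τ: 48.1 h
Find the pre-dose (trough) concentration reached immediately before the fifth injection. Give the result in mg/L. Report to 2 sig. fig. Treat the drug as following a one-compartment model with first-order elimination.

2.6 mg/L

C₀ per dose = Dose / Vd = 611 / 210 = 2.910 mg/L
k = ln2 / t½ = 0.693147 / 46.7 = 0.01484 h⁻¹
Fraction remaining after one interval: r = e^(−kτ) = e^(−0.01484 × 48.1) = 0.4898
Before dose 5, 4 doses have been given (aged 1τ, 2τ, 3τ, 4τ).
C_trough = C₀ × (r + r² + … + r^4) = C₀ × r(1−r^4)/(1−r)
        = 2.910 × 0.4898 × (1 − 0.05755) / (1 − 0.4898) = 2.633 mg/L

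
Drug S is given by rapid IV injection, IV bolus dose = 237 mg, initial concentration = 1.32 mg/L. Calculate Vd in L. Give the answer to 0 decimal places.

Vd = Dose / C₀ = 237.0 / 1.32 = 179.5 L

180 L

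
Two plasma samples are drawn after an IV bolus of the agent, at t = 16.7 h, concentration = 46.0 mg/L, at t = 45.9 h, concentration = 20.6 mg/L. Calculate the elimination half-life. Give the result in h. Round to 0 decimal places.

k = ln(C₁/C₂) / (t₂ − t₁) = ln(46.0/20.6) / (45.9 − 16.7)
  = 0.8034 / 29.20 = 0.02751 h⁻¹
t½ = ln2 / k = 0.693147 / 0.02751 = 25.20 h

25 h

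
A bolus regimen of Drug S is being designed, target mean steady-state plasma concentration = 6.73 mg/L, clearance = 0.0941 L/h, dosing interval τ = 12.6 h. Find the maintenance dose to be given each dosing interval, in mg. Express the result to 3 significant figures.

At steady state, Dose/τ = Css × CL.
Dose = Css × CL × τ = 6.73 × 0.09410 × 12.6 = 7.979 mg

7.98 mg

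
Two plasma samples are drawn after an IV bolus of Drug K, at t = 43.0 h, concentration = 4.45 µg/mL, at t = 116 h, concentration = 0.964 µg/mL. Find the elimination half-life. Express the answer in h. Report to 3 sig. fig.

k = ln(C₁/C₂) / (t₂ − t₁) = ln(4.45/0.964) / (116 − 43.0)
  = 1.530 / 73.00 = 0.02096 h⁻¹
t½ = ln2 / k = 0.693147 / 0.02096 = 33.07 h

33.1 h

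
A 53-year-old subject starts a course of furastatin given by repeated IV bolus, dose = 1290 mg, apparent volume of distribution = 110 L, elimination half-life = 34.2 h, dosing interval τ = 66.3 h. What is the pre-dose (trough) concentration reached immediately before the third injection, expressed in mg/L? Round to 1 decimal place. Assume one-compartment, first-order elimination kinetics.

C₀ per dose = Dose / Vd = 1290 / 110 = 11.73 mg/L
k = ln2 / t½ = 0.693147 / 34.2 = 0.02027 h⁻¹
Fraction remaining after one interval: r = e^(−kτ) = e^(−0.02027 × 66.3) = 0.2608
Before dose 3, 2 doses have been given (aged 1τ, 2τ).
C_trough = C₀ × (r + r²) = 11.73 × (0.2608 + 0.06802) = 3.857 mg/L

3.9 mg/L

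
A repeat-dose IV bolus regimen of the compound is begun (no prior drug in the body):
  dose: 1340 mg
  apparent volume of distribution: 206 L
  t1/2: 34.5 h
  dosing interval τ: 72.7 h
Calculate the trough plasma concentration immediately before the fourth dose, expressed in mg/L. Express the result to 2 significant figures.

C₀ per dose = Dose / Vd = 1340 / 206 = 6.505 mg/L
k = ln2 / t½ = 0.693147 / 34.5 = 0.02009 h⁻¹
Fraction remaining after one interval: r = e^(−kτ) = e^(−0.02009 × 72.7) = 0.2321
Before dose 4, 3 doses have been given (aged 1τ, 2τ, 3τ).
C_trough = C₀ × (r + r² + … + r^3) = C₀ × r(1−r^3)/(1−r)
        = 6.505 × 0.2321 × (1 − 0.01250) / (1 − 0.2321) = 1.942 mg/L

1.9 mg/L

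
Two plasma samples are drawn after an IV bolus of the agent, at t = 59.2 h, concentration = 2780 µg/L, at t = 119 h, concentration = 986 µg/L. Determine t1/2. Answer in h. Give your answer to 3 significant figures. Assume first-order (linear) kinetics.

k = ln(C₁/C₂) / (t₂ − t₁) = ln(2780/986) / (119 − 59.2)
  = 1.037 / 59.80 = 0.01734 h⁻¹
t½ = ln2 / k = 0.693147 / 0.01734 = 39.97 h

40.0 h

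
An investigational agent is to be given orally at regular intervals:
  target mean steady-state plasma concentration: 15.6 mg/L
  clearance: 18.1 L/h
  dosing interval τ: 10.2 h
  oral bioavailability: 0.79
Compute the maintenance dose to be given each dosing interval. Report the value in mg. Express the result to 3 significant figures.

3650 mg

At steady state, F × (Dose/τ) = Css × CL.
Dose = Css × CL × τ / F = 15.6 × 18.10 × 10.2 / 0.79 = 3646 mg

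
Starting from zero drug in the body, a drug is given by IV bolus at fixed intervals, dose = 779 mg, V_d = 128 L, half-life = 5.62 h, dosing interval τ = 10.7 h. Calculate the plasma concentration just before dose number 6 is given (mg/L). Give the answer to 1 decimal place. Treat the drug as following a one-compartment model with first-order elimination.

C₀ per dose = Dose / Vd = 779 / 128 = 6.086 mg/L
k = ln2 / t½ = 0.693147 / 5.62 = 0.1233 h⁻¹
Fraction remaining after one interval: r = e^(−kτ) = e^(−0.1233 × 10.7) = 0.2673
Before dose 6, 5 doses have been given (aged 1τ, 2τ, 3τ, 4τ, 5τ).
C_trough = C₀ × (r + r² + … + r^5) = C₀ × r(1−r^5)/(1−r)
        = 6.086 × 0.2673 × (1 − 0.001365) / (1 − 0.2673) = 2.217 mg/L

2.2 mg/L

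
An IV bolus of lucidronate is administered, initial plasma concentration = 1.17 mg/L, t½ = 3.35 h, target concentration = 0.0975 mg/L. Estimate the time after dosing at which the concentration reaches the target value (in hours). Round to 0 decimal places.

12 h

k = ln2 / t½ = 0.693147 / 3.35 = 0.2069 h⁻¹
t = ln(C₀ / C) / k = ln(1.170 / 0.0975) / 0.2069
  = ln(12.00) / 0.2069 = 2.485 / 0.2069 = 12.01 h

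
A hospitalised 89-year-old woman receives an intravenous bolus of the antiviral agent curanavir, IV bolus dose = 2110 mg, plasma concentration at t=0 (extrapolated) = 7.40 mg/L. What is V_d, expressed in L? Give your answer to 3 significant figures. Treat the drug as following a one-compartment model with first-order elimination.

Vd = Dose / C₀ = 2110 / 7.40 = 285.1 L

285 L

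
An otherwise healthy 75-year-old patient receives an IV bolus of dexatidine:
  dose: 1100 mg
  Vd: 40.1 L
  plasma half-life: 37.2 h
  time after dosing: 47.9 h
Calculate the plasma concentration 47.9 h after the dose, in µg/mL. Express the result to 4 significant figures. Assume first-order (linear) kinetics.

11.24 µg/mL

C₀ = Dose / Vd = 1100 / 40.1 = 27.43 mg/L
k = ln2 / t½ = 0.693147 / 37.2 = 0.01863 h⁻¹
C = C₀ · e^(−k·t) = 27.43 × e^(−0.01863 × 47.9)
  = 27.43 × 0.4097 = 11.24 mg/L
(11.24 mg/L = 11.24 µg/mL)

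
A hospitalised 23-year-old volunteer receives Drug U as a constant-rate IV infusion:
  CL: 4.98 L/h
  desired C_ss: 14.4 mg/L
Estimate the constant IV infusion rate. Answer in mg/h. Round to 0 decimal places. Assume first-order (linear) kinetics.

72 mg/h

At steady state, infusion rate R₀ = Css × CL = 14.4 × 4.980 = 71.71 mg/h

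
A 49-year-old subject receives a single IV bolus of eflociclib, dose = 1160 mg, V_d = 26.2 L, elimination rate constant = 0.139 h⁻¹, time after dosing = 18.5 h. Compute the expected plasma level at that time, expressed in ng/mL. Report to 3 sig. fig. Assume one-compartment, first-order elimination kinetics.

3380 ng/mL

C₀ = Dose / Vd = 1160 / 26.2 = 44.27 mg/L
C = C₀ · e^(−k·t) = 44.27 × e^(−0.1390 × 18.5)
  = 44.27 × 0.07642 = 3.383 mg/L
Convert: 3.383 mg/L × 1000 = 3383 ng/mL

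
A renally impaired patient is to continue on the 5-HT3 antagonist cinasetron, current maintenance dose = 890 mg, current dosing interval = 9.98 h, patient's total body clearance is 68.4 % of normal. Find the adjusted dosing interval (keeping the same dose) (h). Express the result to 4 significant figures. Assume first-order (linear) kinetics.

To keep the same average steady-state level, dosing rate must scale with clearance.
CL ratio = 68.4 / 100 = 0.6840
New interval (same dose) = 9.98 / 0.6840 = 14.59 h

14.59 h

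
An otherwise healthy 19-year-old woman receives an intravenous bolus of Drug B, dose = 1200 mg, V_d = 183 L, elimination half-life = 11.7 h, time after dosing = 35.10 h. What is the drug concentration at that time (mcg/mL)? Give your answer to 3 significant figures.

0.820 mcg/mL

C₀ = Dose / Vd = 1200 / 183 = 6.557 mg/L
k = ln2 / t½ = 0.693147 / 11.7 = 0.05924 h⁻¹
t / t½ = 35.10 / 11.7 = 3 half-lives
C = C₀ × (1/2)^3 = 6.557 × 0.1250 = 0.8196 mg/L
(0.8196 mg/L = 0.8196 mcg/mL)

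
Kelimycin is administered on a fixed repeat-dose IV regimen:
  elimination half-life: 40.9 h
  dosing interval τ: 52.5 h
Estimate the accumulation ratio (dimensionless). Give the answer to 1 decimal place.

k = ln2 / t½ = 0.693147 / 40.9 = 0.01695 h⁻¹
e^(−kτ) = e^(−0.01695 × 52.5) = 0.4107
Accumulation ratio R = 1 / (1 − e^(−kτ)) = 1 / (1 − 0.4107) = 1.697

1.7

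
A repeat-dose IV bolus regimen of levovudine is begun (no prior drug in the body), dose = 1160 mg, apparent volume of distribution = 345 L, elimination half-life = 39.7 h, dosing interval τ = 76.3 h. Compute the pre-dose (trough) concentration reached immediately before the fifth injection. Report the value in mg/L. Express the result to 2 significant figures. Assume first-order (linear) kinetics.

1.2 mg/L

C₀ per dose = Dose / Vd = 1160 / 345 = 3.362 mg/L
k = ln2 / t½ = 0.693147 / 39.7 = 0.01746 h⁻¹
Fraction remaining after one interval: r = e^(−kτ) = e^(−0.01746 × 76.3) = 0.2639
Before dose 5, 4 doses have been given (aged 1τ, 2τ, 3τ, 4τ).
C_trough = C₀ × (r + r² + … + r^4) = C₀ × r(1−r^4)/(1−r)
        = 3.362 × 0.2639 × (1 − 0.004850) / (1 − 0.2639) = 1.199 mg/L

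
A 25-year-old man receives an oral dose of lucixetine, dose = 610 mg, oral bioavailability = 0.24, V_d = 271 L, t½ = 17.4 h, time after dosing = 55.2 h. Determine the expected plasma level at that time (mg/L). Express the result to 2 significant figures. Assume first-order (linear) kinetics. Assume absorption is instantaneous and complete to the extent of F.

0.060 mg/L

Amount reaching circulation = F × Dose = 0.24 × 610.0 = 146.4 mg
C₀ = F·Dose / Vd = 146.4 / 271 = 0.5402 mg/L
k = ln2 / t½ = 0.693147 / 17.4 = 0.03984 h⁻¹
C = C₀ · e^(−k·t) = 0.5402 × e^(−0.03984 × 55.2)
  = 0.5402 × 0.1109 = 0.05991 mg/L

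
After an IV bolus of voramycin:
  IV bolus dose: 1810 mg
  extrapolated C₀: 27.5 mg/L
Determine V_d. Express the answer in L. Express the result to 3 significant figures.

Vd = Dose / C₀ = 1810 / 27.5 = 65.82 L

65.8 L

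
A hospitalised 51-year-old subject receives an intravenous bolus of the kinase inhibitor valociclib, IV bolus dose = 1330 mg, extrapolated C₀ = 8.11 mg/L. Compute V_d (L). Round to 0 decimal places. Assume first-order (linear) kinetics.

Vd = Dose / C₀ = 1330 / 8.11 = 164.0 L

164 L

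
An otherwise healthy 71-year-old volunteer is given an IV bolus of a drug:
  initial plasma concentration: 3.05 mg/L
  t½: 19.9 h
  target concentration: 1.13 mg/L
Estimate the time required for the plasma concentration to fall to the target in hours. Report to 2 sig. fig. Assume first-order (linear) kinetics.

29 h

k = ln2 / t½ = 0.693147 / 19.9 = 0.03483 h⁻¹
t = ln(C₀ / C) / k = ln(3.050 / 1.13) / 0.03483
  = ln(2.699) / 0.03483 = 0.9929 / 0.03483 = 28.51 h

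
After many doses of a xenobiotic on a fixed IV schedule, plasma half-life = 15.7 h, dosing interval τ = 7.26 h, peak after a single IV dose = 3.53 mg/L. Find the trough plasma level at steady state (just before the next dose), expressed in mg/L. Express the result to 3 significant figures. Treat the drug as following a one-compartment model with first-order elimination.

9.34 mg/L

k = ln2 / t½ = 0.693147 / 15.7 = 0.04415 h⁻¹
e^(−kτ) = e^(−0.04415 × 7.26) = 0.7258
Accumulation ratio R = 1 / (1 − e^(−kτ)) = 1 / (1 − 0.7258) = 3.647
Steady-state trough = C₀ × R × e^(−kτ) = 3.53 × 3.647 × 0.7258 = 9.344 mg/L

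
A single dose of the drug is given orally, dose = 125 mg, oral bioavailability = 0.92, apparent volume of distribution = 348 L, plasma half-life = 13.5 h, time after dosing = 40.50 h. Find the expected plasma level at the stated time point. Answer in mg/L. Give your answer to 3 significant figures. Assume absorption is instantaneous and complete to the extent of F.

0.0413 mg/L

Amount reaching circulation = F × Dose = 0.92 × 125.0 = 115.0 mg
C₀ = F·Dose / Vd = 115.0 / 348 = 0.3305 mg/L
k = ln2 / t½ = 0.693147 / 13.5 = 0.05134 h⁻¹
t / t½ = 40.50 / 13.5 = 3 half-lives
C = C₀ × (1/2)^3 = 0.3305 × 0.1250 = 0.04131 mg/L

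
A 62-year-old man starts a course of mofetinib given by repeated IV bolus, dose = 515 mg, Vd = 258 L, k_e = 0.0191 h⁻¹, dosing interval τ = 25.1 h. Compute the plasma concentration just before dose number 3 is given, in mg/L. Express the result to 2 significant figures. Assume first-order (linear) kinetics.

2.0 mg/L

C₀ per dose = Dose / Vd = 515 / 258 = 1.996 mg/L
Fraction remaining after one interval: r = e^(−kτ) = e^(−0.01910 × 25.1) = 0.6191
Before dose 3, 2 doses have been given (aged 1τ, 2τ).
C_trough = C₀ × (r + r²) = 1.996 × (0.6191 + 0.3833) = 2.001 mg/L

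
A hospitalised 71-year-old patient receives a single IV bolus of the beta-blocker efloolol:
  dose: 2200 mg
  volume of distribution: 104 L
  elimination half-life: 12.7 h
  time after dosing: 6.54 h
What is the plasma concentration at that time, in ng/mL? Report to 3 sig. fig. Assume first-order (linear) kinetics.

C₀ = Dose / Vd = 2200 / 104 = 21.15 mg/L
k = ln2 / t½ = 0.693147 / 12.7 = 0.05458 h⁻¹
C = C₀ · e^(−k·t) = 21.15 × e^(−0.05458 × 6.54)
  = 21.15 × 0.6998 = 14.80 mg/L
Convert: 14.80 mg/L × 1000 = 14800 ng/mL

14800 ng/mL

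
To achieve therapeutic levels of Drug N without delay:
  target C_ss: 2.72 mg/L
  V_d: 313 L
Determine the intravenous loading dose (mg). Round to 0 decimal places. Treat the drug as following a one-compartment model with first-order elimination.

851 mg

LD = Css × Vd = 2.72 × 313 = 851.4 mg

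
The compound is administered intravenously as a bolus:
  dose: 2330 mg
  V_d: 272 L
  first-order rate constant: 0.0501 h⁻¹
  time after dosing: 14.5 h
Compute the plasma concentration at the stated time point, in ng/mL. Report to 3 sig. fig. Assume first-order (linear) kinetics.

C₀ = Dose / Vd = 2330 / 272 = 8.566 mg/L
C = C₀ · e^(−k·t) = 8.566 × e^(−0.05010 × 14.5)
  = 8.566 × 0.4836 = 4.143 mg/L
Convert: 4.143 mg/L × 1000 = 4143 ng/mL

4140 ng/mL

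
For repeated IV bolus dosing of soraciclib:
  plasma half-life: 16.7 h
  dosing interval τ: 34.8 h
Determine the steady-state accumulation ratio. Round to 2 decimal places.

k = ln2 / t½ = 0.693147 / 16.7 = 0.04151 h⁻¹
e^(−kτ) = e^(−0.04151 × 34.8) = 0.2359
Accumulation ratio R = 1 / (1 − e^(−kτ)) = 1 / (1 − 0.2359) = 1.309

1.31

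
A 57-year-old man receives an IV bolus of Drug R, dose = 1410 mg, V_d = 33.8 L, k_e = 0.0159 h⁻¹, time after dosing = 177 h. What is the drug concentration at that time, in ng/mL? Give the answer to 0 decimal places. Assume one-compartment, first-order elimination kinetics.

C₀ = Dose / Vd = 1410 / 33.8 = 41.72 mg/L
C = C₀ · e^(−k·t) = 41.72 × e^(−0.01590 × 177)
  = 41.72 × 0.05995 = 2.501 mg/L
Convert: 2.501 mg/L × 1000 = 2501 ng/mL

2501 ng/mL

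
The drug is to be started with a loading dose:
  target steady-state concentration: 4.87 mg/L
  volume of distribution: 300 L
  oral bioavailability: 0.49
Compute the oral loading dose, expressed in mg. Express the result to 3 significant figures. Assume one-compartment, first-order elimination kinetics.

LD = Css × Vd / F = 4.87 × 300 / 0.49 = 2982 mg

2980 mg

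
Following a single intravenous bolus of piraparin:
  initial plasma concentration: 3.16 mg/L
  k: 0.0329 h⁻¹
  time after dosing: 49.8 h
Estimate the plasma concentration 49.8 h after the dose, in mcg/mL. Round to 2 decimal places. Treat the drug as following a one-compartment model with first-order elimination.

C = C₀ · e^(−k·t) = 3.160 × e^(−0.03290 × 49.8)
  = 3.160 × 0.1943 = 0.6140 mg/L
(0.6140 mg/L = 0.6140 mcg/mL)

0.61 mcg/mL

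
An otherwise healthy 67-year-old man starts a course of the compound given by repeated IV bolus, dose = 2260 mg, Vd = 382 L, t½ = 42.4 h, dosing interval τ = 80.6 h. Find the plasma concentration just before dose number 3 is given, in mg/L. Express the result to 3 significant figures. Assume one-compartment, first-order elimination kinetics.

2.01 mg/L

C₀ per dose = Dose / Vd = 2260 / 382 = 5.916 mg/L
k = ln2 / t½ = 0.693147 / 42.4 = 0.01635 h⁻¹
Fraction remaining after one interval: r = e^(−kτ) = e^(−0.01635 × 80.6) = 0.2677
Before dose 3, 2 doses have been given (aged 1τ, 2τ).
C_trough = C₀ × (r + r²) = 5.916 × (0.2677 + 0.07166) = 2.008 mg/L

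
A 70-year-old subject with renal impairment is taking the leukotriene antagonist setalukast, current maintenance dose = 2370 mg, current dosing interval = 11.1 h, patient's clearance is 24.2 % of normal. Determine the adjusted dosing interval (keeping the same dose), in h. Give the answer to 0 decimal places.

46 h

To keep the same average steady-state level, dosing rate must scale with clearance.
CL ratio = 24.2 / 100 = 0.2420
New interval (same dose) = 11.1 / 0.2420 = 45.87 h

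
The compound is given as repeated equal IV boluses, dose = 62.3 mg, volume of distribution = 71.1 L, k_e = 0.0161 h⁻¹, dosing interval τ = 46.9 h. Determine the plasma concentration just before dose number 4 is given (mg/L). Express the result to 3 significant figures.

C₀ per dose = Dose / Vd = 62.3 / 71.1 = 0.8762 mg/L
Fraction remaining after one interval: r = e^(−kτ) = e^(−0.01610 × 46.9) = 0.4700
Before dose 4, 3 doses have been given (aged 1τ, 2τ, 3τ).
C_trough = C₀ × (r + r² + … + r^3) = C₀ × r(1−r^3)/(1−r)
        = 0.8762 × 0.4700 × (1 − 0.1038) / (1 − 0.4700) = 0.6964 mg/L

0.696 mg/L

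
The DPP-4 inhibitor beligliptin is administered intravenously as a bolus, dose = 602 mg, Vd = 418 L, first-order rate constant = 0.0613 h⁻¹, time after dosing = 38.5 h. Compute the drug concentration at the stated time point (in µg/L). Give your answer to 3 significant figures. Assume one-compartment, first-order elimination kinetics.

136 µg/L

C₀ = Dose / Vd = 602.0 / 418 = 1.440 mg/L
C = C₀ · e^(−k·t) = 1.440 × e^(−0.06130 × 38.5)
  = 1.440 × 0.09442 = 0.1360 mg/L
Convert: 0.1360 mg/L × 1000 = 136.0 µg/L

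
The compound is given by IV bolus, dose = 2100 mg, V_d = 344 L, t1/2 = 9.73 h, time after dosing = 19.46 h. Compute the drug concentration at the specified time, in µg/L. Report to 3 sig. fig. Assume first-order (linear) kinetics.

1530 µg/L

C₀ = Dose / Vd = 2100 / 344 = 6.105 mg/L
k = ln2 / t½ = 0.693147 / 9.73 = 0.07124 h⁻¹
t / t½ = 19.46 / 9.73 = 2 half-lives
C = C₀ × (1/2)^2 = 6.105 × 0.2500 = 1.526 mg/L
Convert: 1.526 mg/L × 1000 = 1526 µg/L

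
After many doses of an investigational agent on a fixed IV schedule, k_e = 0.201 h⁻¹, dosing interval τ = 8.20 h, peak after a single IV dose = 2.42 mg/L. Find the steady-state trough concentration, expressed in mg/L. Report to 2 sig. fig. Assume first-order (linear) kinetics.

0.58 mg/L

e^(−kτ) = e^(−0.2010 × 8.20) = 0.1924
Accumulation ratio R = 1 / (1 − e^(−kτ)) = 1 / (1 − 0.1924) = 1.238
Steady-state trough = C₀ × R × e^(−kτ) = 2.42 × 1.238 × 0.1924 = 0.5764 mg/L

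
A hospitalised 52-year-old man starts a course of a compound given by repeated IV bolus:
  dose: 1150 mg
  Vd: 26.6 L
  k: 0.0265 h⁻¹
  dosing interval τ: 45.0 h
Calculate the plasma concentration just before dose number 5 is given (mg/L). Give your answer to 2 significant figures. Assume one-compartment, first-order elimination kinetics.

19 mg/L

C₀ per dose = Dose / Vd = 1150 / 26.6 = 43.23 mg/L
Fraction remaining after one interval: r = e^(−kτ) = e^(−0.02650 × 45.0) = 0.3035
Before dose 5, 4 doses have been given (aged 1τ, 2τ, 3τ, 4τ).
C_trough = C₀ × (r + r² + … + r^4) = C₀ × r(1−r^4)/(1−r)
        = 43.23 × 0.3035 × (1 − 0.008485) / (1 − 0.3035) = 18.68 mg/L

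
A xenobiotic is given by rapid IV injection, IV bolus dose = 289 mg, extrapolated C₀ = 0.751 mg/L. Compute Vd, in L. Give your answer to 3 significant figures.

Vd = Dose / C₀ = 289.0 / 0.751 = 384.8 L

385 L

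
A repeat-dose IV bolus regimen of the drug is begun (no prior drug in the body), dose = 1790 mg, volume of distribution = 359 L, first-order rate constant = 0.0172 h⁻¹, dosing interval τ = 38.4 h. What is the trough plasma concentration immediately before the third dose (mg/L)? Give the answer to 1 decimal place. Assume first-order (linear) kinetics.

C₀ per dose = Dose / Vd = 1790 / 359 = 4.986 mg/L
Fraction remaining after one interval: r = e^(−kτ) = e^(−0.01720 × 38.4) = 0.5166
Before dose 3, 2 doses have been given (aged 1τ, 2τ).
C_trough = C₀ × (r + r²) = 4.986 × (0.5166 + 0.2669) = 3.907 mg/L

3.9 mg/L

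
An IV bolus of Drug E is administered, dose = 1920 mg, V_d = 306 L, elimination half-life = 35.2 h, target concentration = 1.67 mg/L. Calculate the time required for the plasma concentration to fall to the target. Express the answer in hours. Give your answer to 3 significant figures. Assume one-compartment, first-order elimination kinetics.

67.2 h

C₀ = Dose / Vd = 1920 / 306 = 6.275 mg/L
k = ln2 / t½ = 0.693147 / 35.2 = 0.01969 h⁻¹
t = ln(C₀ / C) / k = ln(6.275 / 1.67) / 0.01969
  = ln(3.757) / 0.01969 = 1.324 / 0.01969 = 67.24 h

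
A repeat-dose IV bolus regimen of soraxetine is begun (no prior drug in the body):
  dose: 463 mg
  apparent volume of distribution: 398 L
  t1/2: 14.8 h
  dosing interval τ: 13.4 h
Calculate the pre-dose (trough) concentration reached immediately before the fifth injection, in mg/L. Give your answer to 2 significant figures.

1.2 mg/L

C₀ per dose = Dose / Vd = 463 / 398 = 1.163 mg/L
k = ln2 / t½ = 0.693147 / 14.8 = 0.04683 h⁻¹
Fraction remaining after one interval: r = e^(−kτ) = e^(−0.04683 × 13.4) = 0.5339
Before dose 5, 4 doses have been given (aged 1τ, 2τ, 3τ, 4τ).
C_trough = C₀ × (r + r² + … + r^4) = C₀ × r(1−r^4)/(1−r)
        = 1.163 × 0.5339 × (1 − 0.08125) / (1 − 0.5339) = 1.224 mg/L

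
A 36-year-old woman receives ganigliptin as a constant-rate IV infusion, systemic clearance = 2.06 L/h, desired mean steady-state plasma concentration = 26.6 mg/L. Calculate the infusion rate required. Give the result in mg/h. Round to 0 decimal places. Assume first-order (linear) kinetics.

55 mg/h

At steady state, infusion rate R₀ = Css × CL = 26.6 × 2.060 = 54.80 mg/h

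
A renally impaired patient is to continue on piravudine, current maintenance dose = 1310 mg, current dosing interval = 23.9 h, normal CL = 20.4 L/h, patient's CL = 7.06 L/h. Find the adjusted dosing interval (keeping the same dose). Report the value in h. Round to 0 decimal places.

To keep the same average steady-state level, dosing rate must scale with clearance.
CL ratio = 7.06 / 20.4 = 0.3461
New interval (same dose) = 23.9 / 0.3461 = 69.06 h

69 h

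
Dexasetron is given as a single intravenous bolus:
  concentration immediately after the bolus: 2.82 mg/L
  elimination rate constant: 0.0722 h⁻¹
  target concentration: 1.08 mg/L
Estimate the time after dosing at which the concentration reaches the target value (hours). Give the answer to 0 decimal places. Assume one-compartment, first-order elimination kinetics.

t = ln(C₀ / C) / k = ln(2.820 / 1.08) / 0.07220
  = ln(2.611) / 0.07220 = 0.9597 / 0.07220 = 13.29 h

13 h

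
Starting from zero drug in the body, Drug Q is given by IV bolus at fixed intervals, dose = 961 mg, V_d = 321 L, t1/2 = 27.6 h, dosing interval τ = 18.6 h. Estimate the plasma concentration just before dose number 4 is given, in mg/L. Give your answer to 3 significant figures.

3.79 mg/L

C₀ per dose = Dose / Vd = 961 / 321 = 2.994 mg/L
k = ln2 / t½ = 0.693147 / 27.6 = 0.02511 h⁻¹
Fraction remaining after one interval: r = e^(−kτ) = e^(−0.02511 × 18.6) = 0.6269
Before dose 4, 3 doses have been given (aged 1τ, 2τ, 3τ).
C_trough = C₀ × (r + r² + … + r^3) = C₀ × r(1−r^3)/(1−r)
        = 2.994 × 0.6269 × (1 − 0.2464) / (1 − 0.6269) = 3.791 mg/L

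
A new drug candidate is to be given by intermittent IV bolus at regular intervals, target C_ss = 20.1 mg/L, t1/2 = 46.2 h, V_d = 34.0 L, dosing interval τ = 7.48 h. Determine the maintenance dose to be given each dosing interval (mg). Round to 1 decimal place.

76.7 mg

k = ln2 / t½ = 0.693147 / 46.2 = 0.01500 h⁻¹
CL = k × Vd = 0.01500 × 34.0 = 0.5100 L/h
At steady state, Dose/τ = Css × CL.
Dose = Css × CL × τ = 20.1 × 0.5100 × 7.48 = 76.68 mg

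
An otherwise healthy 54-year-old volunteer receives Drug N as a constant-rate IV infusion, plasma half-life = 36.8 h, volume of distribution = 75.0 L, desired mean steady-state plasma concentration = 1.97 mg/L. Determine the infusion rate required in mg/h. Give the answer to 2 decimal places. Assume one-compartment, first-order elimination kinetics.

k = ln2 / t½ = 0.693147 / 36.8 = 0.01884 h⁻¹
CL = k × Vd = 0.01884 × 75.0 = 1.413 L/h
At steady state, infusion rate R₀ = Css × CL = 1.97 × 1.413 = 2.784 mg/h

2.78 mg/h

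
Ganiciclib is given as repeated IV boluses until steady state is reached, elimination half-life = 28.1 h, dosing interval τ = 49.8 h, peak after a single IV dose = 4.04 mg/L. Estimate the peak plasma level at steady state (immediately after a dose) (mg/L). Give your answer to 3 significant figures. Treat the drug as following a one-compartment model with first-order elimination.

5.71 mg/L

k = ln2 / t½ = 0.693147 / 28.1 = 0.02467 h⁻¹
e^(−kτ) = e^(−0.02467 × 49.8) = 0.2927
Accumulation ratio R = 1 / (1 − e^(−kτ)) = 1 / (1 − 0.2927) = 1.414
Steady-state peak = C₀ × R = 4.04 × 1.414 = 5.713 mg/L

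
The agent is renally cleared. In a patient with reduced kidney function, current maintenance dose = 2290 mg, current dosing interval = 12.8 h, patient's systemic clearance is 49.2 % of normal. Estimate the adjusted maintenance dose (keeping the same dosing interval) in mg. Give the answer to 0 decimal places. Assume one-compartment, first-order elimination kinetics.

1127 mg

To keep the same average steady-state level, dosing rate must scale with clearance.
CL ratio = 49.2 / 100 = 0.4920
New dose (same interval) = 2290 × 0.4920 = 1127 mg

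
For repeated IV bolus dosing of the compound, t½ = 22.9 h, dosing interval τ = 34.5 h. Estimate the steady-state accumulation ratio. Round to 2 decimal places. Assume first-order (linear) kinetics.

k = ln2 / t½ = 0.693147 / 22.9 = 0.03027 h⁻¹
e^(−kτ) = e^(−0.03027 × 34.5) = 0.3519
Accumulation ratio R = 1 / (1 − e^(−kτ)) = 1 / (1 − 0.3519) = 1.543

1.54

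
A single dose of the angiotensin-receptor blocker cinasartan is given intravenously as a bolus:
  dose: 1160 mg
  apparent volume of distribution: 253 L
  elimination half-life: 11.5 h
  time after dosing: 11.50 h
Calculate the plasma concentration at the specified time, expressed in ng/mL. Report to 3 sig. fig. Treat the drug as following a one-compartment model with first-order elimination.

2290 ng/mL

C₀ = Dose / Vd = 1160 / 253 = 4.585 mg/L
k = ln2 / t½ = 0.693147 / 11.5 = 0.06027 h⁻¹
t / t½ = 11.50 / 11.5 = 1 half-lives
C = C₀ × (1/2)^1 = 4.585 × 0.5000 = 2.293 mg/L
Convert: 2.293 mg/L × 1000 = 2293 ng/mL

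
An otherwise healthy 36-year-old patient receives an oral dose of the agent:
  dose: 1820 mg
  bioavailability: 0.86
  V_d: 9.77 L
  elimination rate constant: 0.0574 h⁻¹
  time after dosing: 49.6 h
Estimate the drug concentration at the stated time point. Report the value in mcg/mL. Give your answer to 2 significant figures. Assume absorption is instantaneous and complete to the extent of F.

9.3 mcg/mL

Amount reaching circulation = F × Dose = 0.86 × 1820 = 1565 mg
C₀ = F·Dose / Vd = 1565 / 9.77 = 160.2 mg/L
C = C₀ · e^(−k·t) = 160.2 × e^(−0.05740 × 49.6)
  = 160.2 × 0.05802 = 9.295 mg/L
(9.295 mg/L = 9.295 mcg/mL)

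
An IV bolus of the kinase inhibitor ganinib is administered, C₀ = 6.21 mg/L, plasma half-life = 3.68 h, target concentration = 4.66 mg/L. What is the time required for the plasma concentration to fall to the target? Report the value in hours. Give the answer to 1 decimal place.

k = ln2 / t½ = 0.693147 / 3.68 = 0.1884 h⁻¹
t = ln(C₀ / C) / k = ln(6.210 / 4.66) / 0.1884
  = ln(1.333) / 0.1884 = 0.2874 / 0.1884 = 1.525 h

1.5 h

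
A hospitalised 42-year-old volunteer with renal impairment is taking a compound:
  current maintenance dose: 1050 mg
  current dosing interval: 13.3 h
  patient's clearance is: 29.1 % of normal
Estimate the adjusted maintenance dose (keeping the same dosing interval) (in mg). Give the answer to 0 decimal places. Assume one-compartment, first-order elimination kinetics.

306 mg

To keep the same average steady-state level, dosing rate must scale with clearance.
CL ratio = 29.1 / 100 = 0.2910
New dose (same interval) = 1050 × 0.2910 = 305.6 mg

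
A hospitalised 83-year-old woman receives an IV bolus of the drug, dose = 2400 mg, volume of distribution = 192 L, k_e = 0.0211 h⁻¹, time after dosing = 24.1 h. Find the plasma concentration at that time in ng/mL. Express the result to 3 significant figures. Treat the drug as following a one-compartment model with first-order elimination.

C₀ = Dose / Vd = 2400 / 192 = 12.50 mg/L
C = C₀ · e^(−k·t) = 12.50 × e^(−0.02110 × 24.1)
  = 12.50 × 0.6014 = 7.518 mg/L
Convert: 7.518 mg/L × 1000 = 7518 ng/mL

7520 ng/mL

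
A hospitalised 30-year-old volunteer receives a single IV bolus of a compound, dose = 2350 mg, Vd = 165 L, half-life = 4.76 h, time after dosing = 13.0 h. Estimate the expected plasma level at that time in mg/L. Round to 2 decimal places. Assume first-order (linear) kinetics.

C₀ = Dose / Vd = 2350 / 165 = 14.24 mg/L
k = ln2 / t½ = 0.693147 / 4.76 = 0.1456 h⁻¹
C = C₀ · e^(−k·t) = 14.24 × e^(−0.1456 × 13.0)
  = 14.24 × 0.1506 = 2.145 mg/L

2.15 mg/L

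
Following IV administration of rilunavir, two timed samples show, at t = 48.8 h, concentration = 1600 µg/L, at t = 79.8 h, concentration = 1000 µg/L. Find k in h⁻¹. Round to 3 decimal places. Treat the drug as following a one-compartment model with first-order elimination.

0.015 h⁻¹

k = ln(C₁/C₂) / (t₂ − t₁) = ln(1600/1000) / (79.8 − 48.8)
  = 0.4700 / 31.00 = 0.01516 h⁻¹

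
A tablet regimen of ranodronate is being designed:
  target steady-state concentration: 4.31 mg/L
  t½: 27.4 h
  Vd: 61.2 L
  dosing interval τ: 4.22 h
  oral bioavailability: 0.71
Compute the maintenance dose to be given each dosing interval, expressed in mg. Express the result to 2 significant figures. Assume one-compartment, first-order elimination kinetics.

k = ln2 / t½ = 0.693147 / 27.4 = 0.02530 h⁻¹
CL = k × Vd = 0.02530 × 61.2 = 1.548 L/h
At steady state, F × (Dose/τ) = Css × CL.
Dose = Css × CL × τ / F = 4.31 × 1.548 × 4.22 / 0.71 = 39.66 mg

40 mg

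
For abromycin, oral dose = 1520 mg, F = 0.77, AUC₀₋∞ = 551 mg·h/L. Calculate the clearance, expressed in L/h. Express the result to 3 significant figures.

2.12 L/h

CL = F·Dose / AUC = 0.77 × 1520 / 551 = 2.124 L/h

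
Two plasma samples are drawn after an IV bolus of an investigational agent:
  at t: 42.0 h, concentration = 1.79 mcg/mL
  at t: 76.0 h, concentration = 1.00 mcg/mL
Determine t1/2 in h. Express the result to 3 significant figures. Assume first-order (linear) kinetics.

k = ln(C₁/C₂) / (t₂ − t₁) = ln(1.79/1.00) / (76.0 − 42.0)
  = 0.5822 / 34.00 = 0.01712 h⁻¹
t½ = ln2 / k = 0.693147 / 0.01712 = 40.49 h

40.5 h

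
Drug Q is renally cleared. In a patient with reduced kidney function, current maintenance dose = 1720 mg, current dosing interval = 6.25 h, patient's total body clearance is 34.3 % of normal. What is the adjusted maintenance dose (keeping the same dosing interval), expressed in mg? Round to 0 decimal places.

590 mg

To keep the same average steady-state level, dosing rate must scale with clearance.
CL ratio = 34.3 / 100 = 0.3430
New dose (same interval) = 1720 × 0.3430 = 590.0 mg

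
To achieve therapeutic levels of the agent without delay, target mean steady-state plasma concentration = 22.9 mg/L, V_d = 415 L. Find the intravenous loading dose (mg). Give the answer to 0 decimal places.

9504 mg

LD = Css × Vd = 22.9 × 415 = 9504 mg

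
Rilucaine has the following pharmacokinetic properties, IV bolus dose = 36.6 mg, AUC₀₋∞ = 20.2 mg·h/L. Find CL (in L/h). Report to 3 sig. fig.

CL = Dose / AUC = 36.6 / 20.2 = 1.812 L/h

1.81 L/h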